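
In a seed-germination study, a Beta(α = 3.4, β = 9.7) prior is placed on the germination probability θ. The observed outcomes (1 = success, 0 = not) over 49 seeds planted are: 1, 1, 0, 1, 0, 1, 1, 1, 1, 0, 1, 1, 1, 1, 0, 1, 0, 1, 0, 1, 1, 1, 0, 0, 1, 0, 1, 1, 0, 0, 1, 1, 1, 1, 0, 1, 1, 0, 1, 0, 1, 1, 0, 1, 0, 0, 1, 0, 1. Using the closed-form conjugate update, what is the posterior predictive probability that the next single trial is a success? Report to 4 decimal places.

0.5539

The Beta prior is conjugate to a Binomial/Bernoulli likelihood; the update adds successes to α and failures to β.
Posterior: Beta(α+k, β+n−k) = Beta(3.4+31, 9.7+18) = Beta(34.4, 27.7).
For a single future Bernoulli trial, P(success | data) = α/(α+β) = 0.5539.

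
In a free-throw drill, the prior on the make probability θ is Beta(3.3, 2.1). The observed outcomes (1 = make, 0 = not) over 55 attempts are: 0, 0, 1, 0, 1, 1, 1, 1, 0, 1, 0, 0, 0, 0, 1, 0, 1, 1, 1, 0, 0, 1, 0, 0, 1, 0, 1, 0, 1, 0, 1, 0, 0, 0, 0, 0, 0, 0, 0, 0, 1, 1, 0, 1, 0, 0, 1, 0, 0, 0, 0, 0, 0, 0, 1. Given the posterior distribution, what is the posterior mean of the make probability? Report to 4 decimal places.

0.3858

The Beta prior is conjugate to a Binomial/Bernoulli likelihood; the update adds successes to α and failures to β.
Posterior: Beta(α+k, β+n−k) = Beta(3.3+20, 2.1+35) = Beta(23.3, 37.1).
Posterior mean = α/(α+β) = 23.3/60.4 = 0.3858.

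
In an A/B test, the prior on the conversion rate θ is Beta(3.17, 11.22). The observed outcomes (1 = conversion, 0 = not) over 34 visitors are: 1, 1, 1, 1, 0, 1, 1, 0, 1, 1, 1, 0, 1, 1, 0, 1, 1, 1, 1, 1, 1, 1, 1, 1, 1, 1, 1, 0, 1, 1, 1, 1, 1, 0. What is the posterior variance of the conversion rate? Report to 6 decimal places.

0.004641

The Beta prior is conjugate to a Binomial/Bernoulli likelihood; the update adds successes to α and failures to β.
Posterior: Beta(α+k, β+n−k) = Beta(3.17+28, 11.22+6) = Beta(31.17, 17.22).
Var = αβ/((α+β)²(α+β+1)) = 31.17·17.22/(48.39²·49.39) = 0.004641.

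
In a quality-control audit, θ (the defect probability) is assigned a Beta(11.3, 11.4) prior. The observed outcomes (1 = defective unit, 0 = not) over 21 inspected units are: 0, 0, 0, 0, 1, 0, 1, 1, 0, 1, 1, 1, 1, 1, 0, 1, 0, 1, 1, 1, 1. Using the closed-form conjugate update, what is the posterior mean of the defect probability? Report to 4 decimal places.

The Beta prior is conjugate to a Binomial/Bernoulli likelihood; the update adds successes to α and failures to β.
Posterior: Beta(α+k, β+n−k) = Beta(11.3+13, 11.4+8) = Beta(24.3, 19.4).
Posterior mean = α/(α+β) = 24.3/43.7 = 0.5561.

0.5561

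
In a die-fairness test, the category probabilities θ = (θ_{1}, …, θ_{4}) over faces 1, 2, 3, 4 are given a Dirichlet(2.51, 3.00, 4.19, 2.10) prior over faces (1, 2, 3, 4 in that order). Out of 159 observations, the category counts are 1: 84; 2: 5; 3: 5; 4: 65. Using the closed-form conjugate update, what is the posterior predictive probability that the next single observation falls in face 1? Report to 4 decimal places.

0.5065

The Dirichlet prior is conjugate to the Multinomial likelihood: each posterior αⱼ = prior αⱼ + observed count nⱼ.
Posterior concentration: (86.51, 8.00, 9.19, 67.10), total = 170.80.
P(next = 1 | data) = α_{1}/Σα = 0.5065.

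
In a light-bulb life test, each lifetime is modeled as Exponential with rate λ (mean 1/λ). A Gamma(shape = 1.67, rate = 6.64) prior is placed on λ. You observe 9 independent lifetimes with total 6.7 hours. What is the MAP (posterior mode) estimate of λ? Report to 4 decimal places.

With a Gamma(shape α, rate β) prior on the exponential rate λ, the posterior after n observations with total T = Σxᵢ is Gamma(α+n, β+T).
Posterior: Gamma(1.67+9, 6.64+6.7) = Gamma(10.67, 13.34).
Mode = (α−1)/β = 0.7249.

0.7249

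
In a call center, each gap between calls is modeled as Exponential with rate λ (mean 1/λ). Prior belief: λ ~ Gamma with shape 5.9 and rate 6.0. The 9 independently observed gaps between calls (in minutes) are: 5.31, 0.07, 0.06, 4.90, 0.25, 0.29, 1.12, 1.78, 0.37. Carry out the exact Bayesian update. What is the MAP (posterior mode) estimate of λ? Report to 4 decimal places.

0.6898

With a Gamma(shape α, rate β) prior on the exponential rate λ, the posterior after n observations with total T = Σxᵢ is Gamma(α+n, β+T).
Sum of observations T = 14.15 minutes; n = 9.
Posterior: Gamma(5.9+9, 6.0+14.15) = Gamma(14.9, 20.15).
Mode = (α−1)/β = 0.6898.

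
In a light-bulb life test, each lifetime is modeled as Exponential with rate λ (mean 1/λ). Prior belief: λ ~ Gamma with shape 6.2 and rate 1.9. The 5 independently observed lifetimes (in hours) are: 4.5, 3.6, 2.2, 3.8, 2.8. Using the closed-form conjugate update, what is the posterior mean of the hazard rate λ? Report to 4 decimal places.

0.5957

With a Gamma(shape α, rate β) prior on the exponential rate λ, the posterior after n observations with total T = Σxᵢ is Gamma(α+n, β+T).
Sum of observations T = 16.9 hours; n = 5.
Posterior: Gamma(6.2+5, 1.9+16.9) = Gamma(11.2, 18.8).
Posterior mean of λ = α/β = 11.2/18.8 = 0.5957.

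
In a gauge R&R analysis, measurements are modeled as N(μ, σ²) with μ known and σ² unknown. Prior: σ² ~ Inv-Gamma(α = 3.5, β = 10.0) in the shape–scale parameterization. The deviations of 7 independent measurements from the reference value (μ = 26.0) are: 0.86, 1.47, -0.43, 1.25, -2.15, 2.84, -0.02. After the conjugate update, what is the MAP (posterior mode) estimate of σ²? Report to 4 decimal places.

2.3335

With known mean μ and an Inverse-Gamma(α, β) prior on σ², the Normal likelihood is conjugate: posterior is Inv-Gamma(α + n/2, β + Σ(xᵢ−μ)²/2).
Σ(xᵢ−μ)² = (0.86)² + (1.47)² + (-0.43)² + (1.25)² + (-2.15)² + (2.84)² + (-0.02)² = 17.3364.
Posterior: Inv-Gamma(3.5 + 7/2, 10.0 + 17.3364/2) = Inv-Gamma(7.00, 18.66820).
Mode = β/(α+1) = 18.66820/8.00 = 2.3335.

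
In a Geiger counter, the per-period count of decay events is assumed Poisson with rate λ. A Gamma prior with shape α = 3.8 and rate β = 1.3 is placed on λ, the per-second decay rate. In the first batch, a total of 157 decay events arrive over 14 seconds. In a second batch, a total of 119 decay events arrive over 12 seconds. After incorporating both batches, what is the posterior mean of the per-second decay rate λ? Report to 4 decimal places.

10.2491

With a Gamma(shape α, rate β) prior, the Poisson likelihood is conjugate: the posterior is Gamma(α + ΣXᵢ, β + n).
After batch 1: Gamma(α+S, β+n) = Gamma(3.8+157, 1.3+14) = Gamma(160.8, 15.3).
After batch 2: Gamma(α+S, β+n) = Gamma(160.8+119, 15.3+12) = Gamma(279.8, 27.3).
Posterior mean = α/β = 279.8/27.3 = 10.2491.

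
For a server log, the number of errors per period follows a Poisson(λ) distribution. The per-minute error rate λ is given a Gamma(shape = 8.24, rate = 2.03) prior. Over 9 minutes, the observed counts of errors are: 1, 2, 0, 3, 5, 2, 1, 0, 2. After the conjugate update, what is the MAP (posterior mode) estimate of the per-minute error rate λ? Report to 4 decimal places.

2.1070

With a Gamma(shape α, rate β) prior, the Poisson likelihood is conjugate: the posterior is Gamma(α + ΣXᵢ, β + n).
Sum of counts S = 16 over n = 9 minutes.
Posterior: Gamma(α+S, β+n) = Gamma(8.24+16, 2.03+9) = Gamma(24.24, 11.03).
Mode of Gamma(α,β) for α≥1 is (α−1)/β = 23.24/11.03 = 2.1070.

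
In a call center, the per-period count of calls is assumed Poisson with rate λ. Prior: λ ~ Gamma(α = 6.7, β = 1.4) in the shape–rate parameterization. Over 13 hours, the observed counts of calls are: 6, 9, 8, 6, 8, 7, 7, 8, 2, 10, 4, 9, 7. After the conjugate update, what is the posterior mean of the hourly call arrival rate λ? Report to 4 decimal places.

With a Gamma(shape α, rate β) prior, the Poisson likelihood is conjugate: the posterior is Gamma(α + ΣXᵢ, β + n).
Sum of counts S = 91 over n = 13 hours.
Posterior: Gamma(α+S, β+n) = Gamma(6.7+91, 1.4+13) = Gamma(97.7, 14.4).
Posterior mean = α/β = 97.7/14.4 = 6.7847.

6.7847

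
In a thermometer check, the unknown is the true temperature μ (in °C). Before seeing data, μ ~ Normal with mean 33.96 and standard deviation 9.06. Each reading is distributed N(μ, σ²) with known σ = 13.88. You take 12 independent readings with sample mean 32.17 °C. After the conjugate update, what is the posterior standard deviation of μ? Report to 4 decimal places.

3.6644

For Normal data with known variance σ², a Normal(μ₀, σ₀²) prior on μ is conjugate. Posterior precision = 1/σ₀² + n/σ²; posterior mean is the precision-weighted average of μ₀ and x̄.
σ₀² = 9.06² = 82.0836, σ² = 13.88² = 192.6544; σ² + n·σ₀² = 192.6544 + 12·82.0836 = 1177.6576.
Posterior precision = 1/σ₀² + n/σ² = 1/82.0836 + 12/192.6544 = (σ² + n·σ₀²)/(σ₀²σ²) = 1177.6576/(82.0836·192.6544); posterior variance σₙ² = σ₀²σ²/(σ² + n·σ₀²) = 82.0836·192.6544/1177.6576 = 13.428153.
Posterior SD = √σₙ² = √(82.0836·192.6544/1177.6576) = 3.6644.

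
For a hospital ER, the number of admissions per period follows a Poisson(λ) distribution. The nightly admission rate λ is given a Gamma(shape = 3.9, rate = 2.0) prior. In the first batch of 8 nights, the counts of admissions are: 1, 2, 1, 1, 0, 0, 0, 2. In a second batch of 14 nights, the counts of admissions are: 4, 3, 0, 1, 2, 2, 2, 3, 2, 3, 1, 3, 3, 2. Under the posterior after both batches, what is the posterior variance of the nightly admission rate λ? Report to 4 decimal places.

0.0727

With a Gamma(shape α, rate β) prior, the Poisson likelihood is conjugate: the posterior is Gamma(α + ΣXᵢ, β + n).
Batch 1: sum of counts S = 7 over n = 8 nights.
After batch 1: Gamma(α+S, β+n) = Gamma(3.9+7, 2.0+8) = Gamma(10.9, 10.0).
Batch 2: sum of counts S = 31 over n = 14 nights.
After batch 2: Gamma(α+S, β+n) = Gamma(10.9+31, 10.0+14) = Gamma(41.9, 24.0).
Var = α/β² = 41.9/24.0² = 0.0727.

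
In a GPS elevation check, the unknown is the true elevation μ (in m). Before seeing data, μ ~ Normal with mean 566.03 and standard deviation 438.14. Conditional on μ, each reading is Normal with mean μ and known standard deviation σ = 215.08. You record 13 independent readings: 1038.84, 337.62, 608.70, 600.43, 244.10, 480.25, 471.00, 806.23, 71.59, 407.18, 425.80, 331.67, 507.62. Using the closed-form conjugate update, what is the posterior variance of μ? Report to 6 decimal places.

3493.655265

For Normal data with known variance σ², a Normal(μ₀, σ₀²) prior on μ is conjugate. Posterior precision = 1/σ₀² + n/σ²; posterior mean is the precision-weighted average of μ₀ and x̄.
σ₀² = 438.14² = 191966.6596, σ² = 215.08² = 46259.4064; σ² + n·σ₀² = 46259.4064 + 13·191966.6596 = 2541825.9812.
Posterior precision = 1/σ₀² + n/σ² = 1/191966.6596 + 13/46259.4064 = (σ² + n·σ₀²)/(σ₀²σ²) = 2541825.9812/(191966.6596·46259.4064); posterior variance σₙ² = σ₀²σ²/(σ² + n·σ₀²) = 191966.6596·46259.4064/2541825.9812 = 3493.655265.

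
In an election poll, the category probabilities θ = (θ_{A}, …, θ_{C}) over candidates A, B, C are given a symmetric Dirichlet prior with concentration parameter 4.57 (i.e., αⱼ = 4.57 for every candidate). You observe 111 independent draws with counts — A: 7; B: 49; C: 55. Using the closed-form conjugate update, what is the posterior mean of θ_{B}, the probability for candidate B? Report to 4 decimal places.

0.4296

The Dirichlet prior is conjugate to the Multinomial likelihood: each posterior αⱼ = prior αⱼ + observed count nⱼ.
Posterior concentration: (11.57, 53.57, 59.57), total = 124.71.
E[θ_{B}|data] = α_{B}/Σα = 53.57/124.71 = 0.4296.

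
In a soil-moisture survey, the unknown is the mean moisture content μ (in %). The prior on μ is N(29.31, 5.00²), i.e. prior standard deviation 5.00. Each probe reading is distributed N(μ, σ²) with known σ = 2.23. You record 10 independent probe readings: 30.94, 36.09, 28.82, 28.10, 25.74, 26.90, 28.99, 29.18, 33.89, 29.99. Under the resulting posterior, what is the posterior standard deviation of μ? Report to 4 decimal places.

For Normal data with known variance σ², a Normal(μ₀, σ₀²) prior on μ is conjugate. Posterior precision = 1/σ₀² + n/σ²; posterior mean is the precision-weighted average of μ₀ and x̄.
σ₀² = 5.00² = 25, σ² = 2.23² = 4.9729; σ² + n·σ₀² = 4.9729 + 10·25 = 254.9729.
Posterior precision = 1/σ₀² + n/σ² = 1/25 + 10/4.9729 = (σ² + n·σ₀²)/(σ₀²σ²) = 254.9729/(25·4.9729); posterior variance σₙ² = σ₀²σ²/(σ² + n·σ₀²) = 25·4.9729/254.9729 = 0.487591.
Posterior SD = √σₙ² = √(25·4.9729/254.9729) = 0.6983.

0.6983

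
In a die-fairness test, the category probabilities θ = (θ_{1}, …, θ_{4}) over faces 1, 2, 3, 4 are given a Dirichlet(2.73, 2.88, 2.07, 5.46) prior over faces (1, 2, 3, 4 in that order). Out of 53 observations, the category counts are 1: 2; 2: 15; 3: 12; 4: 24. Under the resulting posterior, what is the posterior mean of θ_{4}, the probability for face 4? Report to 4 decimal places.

0.4454

The Dirichlet prior is conjugate to the Multinomial likelihood: each posterior αⱼ = prior αⱼ + observed count nⱼ.
Posterior concentration: (4.73, 17.88, 14.07, 29.46), total = 66.14.
E[θ_{4}|data] = α_{4}/Σα = 29.46/66.14 = 0.4454.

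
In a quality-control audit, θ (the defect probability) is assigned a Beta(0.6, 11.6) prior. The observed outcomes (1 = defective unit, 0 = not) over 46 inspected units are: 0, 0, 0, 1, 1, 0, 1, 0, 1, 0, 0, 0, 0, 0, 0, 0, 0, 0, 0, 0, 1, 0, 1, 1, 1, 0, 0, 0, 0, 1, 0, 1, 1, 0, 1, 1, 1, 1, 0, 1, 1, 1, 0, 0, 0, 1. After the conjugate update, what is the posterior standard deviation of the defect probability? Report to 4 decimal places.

0.0614

The Beta prior is conjugate to a Binomial/Bernoulli likelihood; the update adds successes to α and failures to β.
Posterior: Beta(α+k, β+n−k) = Beta(0.6+19, 11.6+27) = Beta(19.6, 38.6).
Var = αβ/((α+β)²(α+β+1)) = 19.6·38.6/(58.2²·59.2) = 0.00377290; SD = √0.00377290 = 0.0614.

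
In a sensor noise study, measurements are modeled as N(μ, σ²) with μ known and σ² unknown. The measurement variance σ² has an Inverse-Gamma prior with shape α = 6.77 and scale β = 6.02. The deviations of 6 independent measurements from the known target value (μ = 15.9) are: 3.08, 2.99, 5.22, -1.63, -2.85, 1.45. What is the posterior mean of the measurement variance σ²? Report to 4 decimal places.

With known mean μ and an Inverse-Gamma(α, β) prior on σ², the Normal likelihood is conjugate: posterior is Inv-Gamma(α + n/2, β + Σ(xᵢ−μ)²/2).
Σ(xᵢ−μ)² = (3.08)² + (2.99)² + (5.22)² + (-1.63)² + (-2.85)² + (1.45)² = 58.5568.
Posterior: Inv-Gamma(6.77 + 6/2, 6.02 + 58.5568/2) = Inv-Gamma(9.77, 35.29840).
E[σ²|data] = β/(α−1) = 35.29840/8.77 = 4.0249.

4.0249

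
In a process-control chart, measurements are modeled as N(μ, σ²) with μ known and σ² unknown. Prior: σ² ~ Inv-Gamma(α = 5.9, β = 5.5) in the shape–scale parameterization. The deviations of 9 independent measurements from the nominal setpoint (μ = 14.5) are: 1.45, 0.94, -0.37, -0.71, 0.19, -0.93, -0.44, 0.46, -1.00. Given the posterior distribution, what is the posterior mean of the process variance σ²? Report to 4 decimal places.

0.9007

With known mean μ and an Inverse-Gamma(α, β) prior on σ², the Normal likelihood is conjugate: posterior is Inv-Gamma(α + n/2, β + Σ(xᵢ−μ)²/2).
Σ(xᵢ−μ)² = (1.45)² + (0.94)² + (-0.37)² + (-0.71)² + (0.19)² + (-0.93)² + (-0.44)² + (0.46)² + (-1.00)² = 5.9333.
Posterior: Inv-Gamma(5.9 + 9/2, 5.5 + 5.9333/2) = Inv-Gamma(10.40, 8.46665).
E[σ²|data] = β/(α−1) = 8.46665/9.40 = 0.9007.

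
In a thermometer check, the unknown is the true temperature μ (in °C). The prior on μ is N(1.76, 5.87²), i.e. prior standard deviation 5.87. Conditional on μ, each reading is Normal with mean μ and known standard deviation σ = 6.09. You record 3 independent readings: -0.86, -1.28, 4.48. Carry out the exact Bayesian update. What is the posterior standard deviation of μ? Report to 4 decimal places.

For Normal data with known variance σ², a Normal(μ₀, σ₀²) prior on μ is conjugate. Posterior precision = 1/σ₀² + n/σ²; posterior mean is the precision-weighted average of μ₀ and x̄.
σ₀² = 5.87² = 34.4569, σ² = 6.09² = 37.0881; σ² + n·σ₀² = 37.0881 + 3·34.4569 = 140.4588.
Posterior precision = 1/σ₀² + n/σ² = 1/34.4569 + 3/37.0881 = (σ² + n·σ₀²)/(σ₀²σ²) = 140.4588/(34.4569·37.0881); posterior variance σₙ² = σ₀²σ²/(σ² + n·σ₀²) = 34.4569·37.0881/140.4588 = 9.098333.
Posterior SD = √σₙ² = √(34.4569·37.0881/140.4588) = 3.0163.

3.0163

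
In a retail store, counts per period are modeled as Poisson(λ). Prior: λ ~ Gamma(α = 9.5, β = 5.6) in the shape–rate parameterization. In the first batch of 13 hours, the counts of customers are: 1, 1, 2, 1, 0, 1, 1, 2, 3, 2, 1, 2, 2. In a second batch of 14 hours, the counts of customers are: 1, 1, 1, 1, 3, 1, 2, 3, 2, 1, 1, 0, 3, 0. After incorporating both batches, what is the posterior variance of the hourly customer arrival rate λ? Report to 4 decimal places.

0.0456

With a Gamma(shape α, rate β) prior, the Poisson likelihood is conjugate: the posterior is Gamma(α + ΣXᵢ, β + n).
Batch 1: sum of counts S = 19 over n = 13 hours.
After batch 1: Gamma(α+S, β+n) = Gamma(9.5+19, 5.6+13) = Gamma(28.5, 18.6).
Batch 2: sum of counts S = 20 over n = 14 hours.
After batch 2: Gamma(α+S, β+n) = Gamma(28.5+20, 18.6+14) = Gamma(48.5, 32.6).
Var = α/β² = 48.5/32.6² = 0.0456.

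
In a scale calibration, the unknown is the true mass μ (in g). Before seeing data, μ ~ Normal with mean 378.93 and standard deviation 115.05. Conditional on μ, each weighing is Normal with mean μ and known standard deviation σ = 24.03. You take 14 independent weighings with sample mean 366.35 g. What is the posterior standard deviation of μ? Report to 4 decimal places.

For Normal data with known variance σ², a Normal(μ₀, σ₀²) prior on μ is conjugate. Posterior precision = 1/σ₀² + n/σ²; posterior mean is the precision-weighted average of μ₀ and x̄.
σ₀² = 115.05² = 13236.5025, σ² = 24.03² = 577.4409; σ² + n·σ₀² = 577.4409 + 14·13236.5025 = 185888.4759.
Posterior precision = 1/σ₀² + n/σ² = 1/13236.5025 + 14/577.4409 = (σ² + n·σ₀²)/(σ₀²σ²) = 185888.4759/(13236.5025·577.4409); posterior variance σₙ² = σ₀²σ²/(σ² + n·σ₀²) = 13236.5025·577.4409/185888.4759 = 41.117653.
Posterior SD = √σₙ² = √(13236.5025·577.4409/185888.4759) = 6.4123.

6.4123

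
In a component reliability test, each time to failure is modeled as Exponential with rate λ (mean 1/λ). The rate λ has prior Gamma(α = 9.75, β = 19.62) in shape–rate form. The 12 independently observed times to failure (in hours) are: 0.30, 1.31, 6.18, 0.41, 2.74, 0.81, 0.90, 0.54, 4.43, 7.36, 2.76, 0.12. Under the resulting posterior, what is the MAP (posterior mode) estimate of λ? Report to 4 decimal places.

0.4370

With a Gamma(shape α, rate β) prior on the exponential rate λ, the posterior after n observations with total T = Σxᵢ is Gamma(α+n, β+T).
Sum of observations T = 27.86 hours; n = 12.
Posterior: Gamma(9.75+12, 19.62+27.86) = Gamma(21.75, 47.48).
Mode = (α−1)/β = 0.4370.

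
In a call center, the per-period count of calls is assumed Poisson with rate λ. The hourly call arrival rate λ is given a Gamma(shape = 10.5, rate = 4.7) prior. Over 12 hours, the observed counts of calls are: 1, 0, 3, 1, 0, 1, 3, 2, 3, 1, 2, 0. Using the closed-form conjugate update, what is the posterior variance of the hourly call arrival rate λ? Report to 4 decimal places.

0.0986

With a Gamma(shape α, rate β) prior, the Poisson likelihood is conjugate: the posterior is Gamma(α + ΣXᵢ, β + n).
Sum of counts S = 17 over n = 12 hours.
Posterior: Gamma(α+S, β+n) = Gamma(10.5+17, 4.7+12) = Gamma(27.5, 16.7).
Var = α/β² = 27.5/16.7² = 0.0986.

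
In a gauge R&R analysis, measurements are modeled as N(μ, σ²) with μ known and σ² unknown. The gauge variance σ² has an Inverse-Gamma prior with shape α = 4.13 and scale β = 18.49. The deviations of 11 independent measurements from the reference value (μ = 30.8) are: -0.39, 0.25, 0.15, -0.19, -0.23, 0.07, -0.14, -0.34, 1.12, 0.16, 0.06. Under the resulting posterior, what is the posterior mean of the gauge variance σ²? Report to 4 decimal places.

With known mean μ and an Inverse-Gamma(α, β) prior on σ², the Normal likelihood is conjugate: posterior is Inv-Gamma(α + n/2, β + Σ(xᵢ−μ)²/2).
Σ(xᵢ−μ)² = (-0.39)² + (0.25)² + (0.15)² + (-0.19)² + (-0.23)² + (0.07)² + (-0.14)² + (-0.34)² + (1.12)² + (0.16)² + (0.06)² = 1.7498.
Posterior: Inv-Gamma(4.13 + 11/2, 18.49 + 1.7498/2) = Inv-Gamma(9.63, 19.36490).
E[σ²|data] = β/(α−1) = 19.36490/8.63 = 2.2439.

2.2439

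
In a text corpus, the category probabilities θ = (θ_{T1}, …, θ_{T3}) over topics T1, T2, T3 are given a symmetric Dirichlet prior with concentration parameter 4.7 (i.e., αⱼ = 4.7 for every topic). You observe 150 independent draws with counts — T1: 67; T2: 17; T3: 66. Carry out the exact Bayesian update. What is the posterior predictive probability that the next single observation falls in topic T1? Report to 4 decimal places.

0.4369

The Dirichlet prior is conjugate to the Multinomial likelihood: each posterior αⱼ = prior αⱼ + observed count nⱼ.
Posterior concentration: (71.7, 21.7, 70.7), total = 164.1.
P(next = T1 | data) = α_{T1}/Σα = 0.4369.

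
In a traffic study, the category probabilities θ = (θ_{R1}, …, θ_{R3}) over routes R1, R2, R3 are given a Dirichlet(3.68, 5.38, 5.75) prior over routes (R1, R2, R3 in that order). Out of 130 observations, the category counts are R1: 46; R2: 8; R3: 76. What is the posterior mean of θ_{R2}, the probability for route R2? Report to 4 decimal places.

0.0924

The Dirichlet prior is conjugate to the Multinomial likelihood: each posterior αⱼ = prior αⱼ + observed count nⱼ.
Posterior concentration: (49.68, 13.38, 81.75), total = 144.81.
E[θ_{R2}|data] = α_{R2}/Σα = 13.38/144.81 = 0.0924.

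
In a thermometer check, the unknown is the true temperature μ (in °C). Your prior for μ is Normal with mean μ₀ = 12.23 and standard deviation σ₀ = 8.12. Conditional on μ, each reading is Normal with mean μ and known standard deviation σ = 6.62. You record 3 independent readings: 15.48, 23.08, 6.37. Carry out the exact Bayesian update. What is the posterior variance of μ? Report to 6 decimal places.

11.958632

For Normal data with known variance σ², a Normal(μ₀, σ₀²) prior on μ is conjugate. Posterior precision = 1/σ₀² + n/σ²; posterior mean is the precision-weighted average of μ₀ and x̄.
σ₀² = 8.12² = 65.9344, σ² = 6.62² = 43.8244; σ² + n·σ₀² = 43.8244 + 3·65.9344 = 241.6276.
Posterior precision = 1/σ₀² + n/σ² = 1/65.9344 + 3/43.8244 = (σ² + n·σ₀²)/(σ₀²σ²) = 241.6276/(65.9344·43.8244); posterior variance σₙ² = σ₀²σ²/(σ² + n·σ₀²) = 65.9344·43.8244/241.6276 = 11.958632.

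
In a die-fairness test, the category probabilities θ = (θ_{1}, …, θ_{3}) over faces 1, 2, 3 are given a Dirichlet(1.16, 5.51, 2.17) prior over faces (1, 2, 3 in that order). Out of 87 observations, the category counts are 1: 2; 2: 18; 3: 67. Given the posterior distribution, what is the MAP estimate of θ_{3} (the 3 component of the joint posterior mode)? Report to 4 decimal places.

0.7343

The Dirichlet prior is conjugate to the Multinomial likelihood: each posterior αⱼ = prior αⱼ + observed count nⱼ.
Posterior concentration: (3.16, 23.51, 69.17), total = 95.84.
Joint mode component: (α_{3}−1)/(Σα−K) = 68.17/92.84 = 0.7343.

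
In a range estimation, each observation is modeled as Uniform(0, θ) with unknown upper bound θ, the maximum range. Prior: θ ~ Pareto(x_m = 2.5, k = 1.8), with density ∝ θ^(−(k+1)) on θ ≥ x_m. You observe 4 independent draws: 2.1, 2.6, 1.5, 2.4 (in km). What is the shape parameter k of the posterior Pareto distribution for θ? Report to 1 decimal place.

5.8

A Pareto(scale x_m, shape k) prior on the upper bound θ of Uniform(0, θ) is conjugate: posterior is Pareto(max(x_m, max xᵢ), k + n).
Sample maximum = 2.6; prior scale x_m = 2.5 → posterior scale = max = 2.6.
Posterior shape = 1.8 + 4 = 5.8.
Posterior shape k = 5.8.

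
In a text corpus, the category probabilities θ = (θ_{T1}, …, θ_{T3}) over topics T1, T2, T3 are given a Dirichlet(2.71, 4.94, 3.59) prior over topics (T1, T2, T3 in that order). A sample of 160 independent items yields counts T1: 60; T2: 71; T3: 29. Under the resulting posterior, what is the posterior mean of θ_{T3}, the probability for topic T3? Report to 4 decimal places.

The Dirichlet prior is conjugate to the Multinomial likelihood: each posterior αⱼ = prior αⱼ + observed count nⱼ.
Posterior concentration: (62.71, 75.94, 32.59), total = 171.24.
E[θ_{T3}|data] = α_{T3}/Σα = 32.59/171.24 = 0.1903.

0.1903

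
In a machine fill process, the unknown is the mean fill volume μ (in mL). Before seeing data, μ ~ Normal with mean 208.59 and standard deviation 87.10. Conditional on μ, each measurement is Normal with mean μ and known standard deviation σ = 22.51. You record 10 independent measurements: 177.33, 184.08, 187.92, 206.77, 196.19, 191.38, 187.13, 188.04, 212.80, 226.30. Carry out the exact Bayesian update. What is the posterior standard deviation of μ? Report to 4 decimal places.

For Normal data with known variance σ², a Normal(μ₀, σ₀²) prior on μ is conjugate. Posterior precision = 1/σ₀² + n/σ²; posterior mean is the precision-weighted average of μ₀ and x̄.
σ₀² = 87.10² = 7586.41, σ² = 22.51² = 506.7001; σ² + n·σ₀² = 506.7001 + 10·7586.41 = 76370.8001.
Posterior precision = 1/σ₀² + n/σ² = 1/7586.41 + 10/506.7001 = (σ² + n·σ₀²)/(σ₀²σ²) = 76370.8001/(7586.41·506.7001); posterior variance σₙ² = σ₀²σ²/(σ² + n·σ₀²) = 7586.41·506.7001/76370.8001 = 50.333828.
Posterior SD = √σₙ² = √(7586.41·506.7001/76370.8001) = 7.0946.

7.0946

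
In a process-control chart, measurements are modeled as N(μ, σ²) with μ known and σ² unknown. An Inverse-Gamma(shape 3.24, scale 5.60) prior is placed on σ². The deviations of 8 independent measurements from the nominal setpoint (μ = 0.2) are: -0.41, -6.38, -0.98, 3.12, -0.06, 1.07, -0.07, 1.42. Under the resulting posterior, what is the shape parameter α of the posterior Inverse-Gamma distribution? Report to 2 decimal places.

7.24

With known mean μ and an Inverse-Gamma(α, β) prior on σ², the Normal likelihood is conjugate: posterior is Inv-Gamma(α + n/2, β + Σ(xᵢ−μ)²/2).
Σ(xᵢ−μ)² = (-0.41)² + (-6.38)² + (-0.98)² + (3.12)² + (-0.06)² + (1.07)² + (-0.07)² + (1.42)² = 54.7371.
Posterior: Inv-Gamma(3.24 + 8/2, 5.60 + 54.7371/2) = Inv-Gamma(7.24, 32.96855).
Posterior α = 7.24.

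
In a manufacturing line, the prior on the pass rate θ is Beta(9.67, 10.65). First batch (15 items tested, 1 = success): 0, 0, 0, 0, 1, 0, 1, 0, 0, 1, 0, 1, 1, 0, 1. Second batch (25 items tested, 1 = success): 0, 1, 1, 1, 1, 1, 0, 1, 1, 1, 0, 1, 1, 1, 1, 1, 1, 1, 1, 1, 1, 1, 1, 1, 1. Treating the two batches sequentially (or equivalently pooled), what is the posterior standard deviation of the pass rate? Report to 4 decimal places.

0.0618

The Beta prior is conjugate to a Binomial/Bernoulli likelihood; the update adds successes to α and failures to β.
After batch 1: Beta(9.67+6, 10.65+9) = Beta(15.67, 19.65).
After batch 2: Beta(15.67+22, 19.65+3) = Beta(37.67, 22.65).
Var = αβ/((α+β)²(α+β+1)) = 37.67·22.65/(60.32²·61.32) = 0.00382419; SD = √0.00382419 = 0.0618.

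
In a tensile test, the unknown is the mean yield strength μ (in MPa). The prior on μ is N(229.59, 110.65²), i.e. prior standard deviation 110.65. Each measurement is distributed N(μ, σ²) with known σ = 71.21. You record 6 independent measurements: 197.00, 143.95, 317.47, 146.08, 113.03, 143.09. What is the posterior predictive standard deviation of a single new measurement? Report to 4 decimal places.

For Normal data with known variance σ², a Normal(μ₀, σ₀²) prior on μ is conjugate. Posterior precision = 1/σ₀² + n/σ²; posterior mean is the precision-weighted average of μ₀ and x̄.
σ₀² = 110.65² = 12243.4225, σ² = 71.21² = 5070.8641; σ² + n·σ₀² = 5070.8641 + 6·12243.4225 = 78531.3991.
Posterior precision = 1/σ₀² + n/σ² = 1/12243.4225 + 6/5070.8641 = (σ² + n·σ₀²)/(σ₀²σ²) = 78531.3991/(12243.4225·5070.8641); posterior variance σₙ² = σ₀²σ²/(σ² + n·σ₀²) = 12243.4225·5070.8641/78531.3991 = 790.572081.
Predictive variance for one new observation = σₙ² + σ² = 12243.4225·5070.8641/78531.3991 + 5070.8641 = σ²·(σ₀² + 78531.3991)/78531.3991 = 5070.8641·90774.8216/78531.3991 = 5861.436181; SD = √(5070.8641·90774.8216/78531.3991) = 76.5600.

76.5600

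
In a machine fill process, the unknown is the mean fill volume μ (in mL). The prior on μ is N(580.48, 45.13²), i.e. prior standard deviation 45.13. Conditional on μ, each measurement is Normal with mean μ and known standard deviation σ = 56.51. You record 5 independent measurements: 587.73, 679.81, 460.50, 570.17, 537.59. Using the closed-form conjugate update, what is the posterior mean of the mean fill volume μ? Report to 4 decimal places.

570.3398

For Normal data with known variance σ², a Normal(μ₀, σ₀²) prior on μ is conjugate. Posterior precision = 1/σ₀² + n/σ²; posterior mean is the precision-weighted average of μ₀ and x̄.
Σxᵢ = 587.73 + 679.81 + 460.50 + 570.17 + 537.59 = 2835.8, so n·x̄ = 2835.8.
σ₀² = 45.13² = 2036.7169, σ² = 56.51² = 3193.3801; σ² + n·σ₀² = 3193.3801 + 5·2036.7169 = 13376.9646.
Posterior mean = (μ₀/σ₀² + n·x̄/σ²)/(1/σ₀² + n/σ²) = (σ²·μ₀ + σ₀²·n·x̄)/(σ² + n·σ₀²) = (3193.3801·580.48 + 2036.7169·2835.8)/13376.9646 = 7629415.065468/13376.9646 = 570.3398.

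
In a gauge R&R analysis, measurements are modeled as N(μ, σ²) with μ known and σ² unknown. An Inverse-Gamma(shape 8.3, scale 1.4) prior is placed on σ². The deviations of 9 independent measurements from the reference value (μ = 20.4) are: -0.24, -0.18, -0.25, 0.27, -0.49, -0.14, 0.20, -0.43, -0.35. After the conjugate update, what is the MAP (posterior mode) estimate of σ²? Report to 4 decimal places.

0.1316

With known mean μ and an Inverse-Gamma(α, β) prior on σ², the Normal likelihood is conjugate: posterior is Inv-Gamma(α + n/2, β + Σ(xᵢ−μ)²/2).
Σ(xᵢ−μ)² = (-0.24)² + (-0.18)² + (-0.25)² + (0.27)² + (-0.49)² + (-0.14)² + (0.20)² + (-0.43)² + (-0.35)² = 0.8325.
Posterior: Inv-Gamma(8.3 + 9/2, 1.4 + 0.8325/2) = Inv-Gamma(12.80, 1.81625).
Mode = β/(α+1) = 1.81625/13.80 = 0.1316.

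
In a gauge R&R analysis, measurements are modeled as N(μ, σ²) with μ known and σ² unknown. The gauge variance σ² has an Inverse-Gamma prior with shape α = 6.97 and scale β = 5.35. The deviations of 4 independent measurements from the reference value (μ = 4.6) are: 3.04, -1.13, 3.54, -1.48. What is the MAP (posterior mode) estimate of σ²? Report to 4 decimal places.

1.8024

With known mean μ and an Inverse-Gamma(α, β) prior on σ², the Normal likelihood is conjugate: posterior is Inv-Gamma(α + n/2, β + Σ(xᵢ−μ)²/2).
Σ(xᵢ−μ)² = (3.04)² + (-1.13)² + (3.54)² + (-1.48)² = 25.2405.
Posterior: Inv-Gamma(6.97 + 4/2, 5.35 + 25.2405/2) = Inv-Gamma(8.97, 17.97025).
Mode = β/(α+1) = 17.97025/9.97 = 1.8024.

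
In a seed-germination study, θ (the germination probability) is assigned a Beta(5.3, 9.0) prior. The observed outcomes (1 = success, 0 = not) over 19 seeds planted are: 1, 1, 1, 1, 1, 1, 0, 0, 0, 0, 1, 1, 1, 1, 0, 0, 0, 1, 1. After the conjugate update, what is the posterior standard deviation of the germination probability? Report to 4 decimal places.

The Beta prior is conjugate to a Binomial/Bernoulli likelihood; the update adds successes to α and failures to β.
Posterior: Beta(α+k, β+n−k) = Beta(5.3+12, 9.0+7) = Beta(17.3, 16.0).
Var = αβ/((α+β)²(α+β+1)) = 17.3·16.0/(33.3²·34.3) = 0.00727752; SD = √0.00727752 = 0.0853.

0.0853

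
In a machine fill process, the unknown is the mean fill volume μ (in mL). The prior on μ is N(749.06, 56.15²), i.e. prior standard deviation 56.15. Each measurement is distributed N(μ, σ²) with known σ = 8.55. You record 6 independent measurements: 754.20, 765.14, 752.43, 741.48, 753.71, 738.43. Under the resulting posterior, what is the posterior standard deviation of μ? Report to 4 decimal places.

For Normal data with known variance σ², a Normal(μ₀, σ₀²) prior on μ is conjugate. Posterior precision = 1/σ₀² + n/σ²; posterior mean is the precision-weighted average of μ₀ and x̄.
σ₀² = 56.15² = 3152.8225, σ² = 8.55² = 73.1025; σ² + n·σ₀² = 73.1025 + 6·3152.8225 = 18990.0375.
Posterior precision = 1/σ₀² + n/σ² = 1/3152.8225 + 6/73.1025 = (σ² + n·σ₀²)/(σ₀²σ²) = 18990.0375/(3152.8225·73.1025); posterior variance σₙ² = σ₀²σ²/(σ² + n·σ₀²) = 3152.8225·73.1025/18990.0375 = 12.136848.
Posterior SD = √σₙ² = √(3152.8225·73.1025/18990.0375) = 3.4838.

3.4838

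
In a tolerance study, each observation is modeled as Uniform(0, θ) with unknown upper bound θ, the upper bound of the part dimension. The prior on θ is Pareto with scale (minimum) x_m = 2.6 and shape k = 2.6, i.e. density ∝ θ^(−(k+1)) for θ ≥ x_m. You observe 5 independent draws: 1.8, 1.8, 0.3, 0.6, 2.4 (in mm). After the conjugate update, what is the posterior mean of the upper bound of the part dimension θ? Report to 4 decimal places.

A Pareto(scale x_m, shape k) prior on the upper bound θ of Uniform(0, θ) is conjugate: posterior is Pareto(max(x_m, max xᵢ), k + n).
Sample maximum = 2.4; prior scale x_m = 2.6 → posterior scale = max = 2.6.
Posterior shape = 2.6 + 5 = 7.6.
E[θ|data] = k·x_m/(k−1) = 7.6·2.6/6.6 = 2.9939.

2.9939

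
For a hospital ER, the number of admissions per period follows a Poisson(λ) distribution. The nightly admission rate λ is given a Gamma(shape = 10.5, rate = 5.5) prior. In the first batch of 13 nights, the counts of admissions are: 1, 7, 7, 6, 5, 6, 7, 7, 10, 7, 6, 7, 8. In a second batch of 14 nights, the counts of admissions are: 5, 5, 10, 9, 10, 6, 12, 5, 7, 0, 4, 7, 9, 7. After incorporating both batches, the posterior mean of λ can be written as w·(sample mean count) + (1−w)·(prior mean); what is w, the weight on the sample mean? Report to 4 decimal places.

0.8308

With a Gamma(shape α, rate β) prior, the Poisson likelihood is conjugate: the posterior is Gamma(α + ΣXᵢ, β + n).
Total number of nights: n = 13 + 14 = 27.
Posterior mean = (α₀+S)/(β₀+n) = [n/(β₀+n)]·(S/n) + [β₀/(β₀+n)]·(α₀/β₀), so only n and β₀ enter the weight.
Weight on data w = n/(β₀+n) = 27/(5.5+27) = 27/32.5 = 0.8308.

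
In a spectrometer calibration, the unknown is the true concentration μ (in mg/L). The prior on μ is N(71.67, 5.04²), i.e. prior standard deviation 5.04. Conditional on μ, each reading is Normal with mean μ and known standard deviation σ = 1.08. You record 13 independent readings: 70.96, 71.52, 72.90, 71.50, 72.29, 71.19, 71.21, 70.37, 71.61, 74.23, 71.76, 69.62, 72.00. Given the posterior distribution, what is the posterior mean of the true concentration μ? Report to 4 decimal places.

71.6278

For Normal data with known variance σ², a Normal(μ₀, σ₀²) prior on μ is conjugate. Posterior precision = 1/σ₀² + n/σ²; posterior mean is the precision-weighted average of μ₀ and x̄.
Σxᵢ = 70.96 + 71.52 + 72.90 + 71.50 + 72.29 + 71.19 + 71.21 + 70.37 + 71.61 + 74.23 + 71.76 + 69.62 + 72.00 = 931.16, so n·x̄ = 931.16.
σ₀² = 5.04² = 25.4016, σ² = 1.08² = 1.1664; σ² + n·σ₀² = 1.1664 + 13·25.4016 = 331.3872.
Posterior mean = (μ₀/σ₀² + n·x̄/σ²)/(1/σ₀² + n/σ²) = (σ²·μ₀ + σ₀²·n·x̄)/(σ² + n·σ₀²) = (1.1664·71.67 + 25.4016·931.16)/331.3872 = 23736.549744/331.3872 = 71.6278.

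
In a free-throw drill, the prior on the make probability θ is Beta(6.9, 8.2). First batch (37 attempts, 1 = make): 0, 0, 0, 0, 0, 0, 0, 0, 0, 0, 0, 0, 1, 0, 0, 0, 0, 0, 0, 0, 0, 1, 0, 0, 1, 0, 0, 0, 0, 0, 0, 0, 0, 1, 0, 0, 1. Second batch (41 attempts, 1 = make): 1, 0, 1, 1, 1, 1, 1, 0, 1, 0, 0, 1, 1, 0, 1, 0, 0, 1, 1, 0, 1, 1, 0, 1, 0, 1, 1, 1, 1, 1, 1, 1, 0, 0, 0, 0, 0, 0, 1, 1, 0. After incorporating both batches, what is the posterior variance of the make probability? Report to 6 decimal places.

0.002518

The Beta prior is conjugate to a Binomial/Bernoulli likelihood; the update adds successes to α and failures to β.
After batch 1: Beta(6.9+5, 8.2+32) = Beta(11.9, 40.2).
After batch 2: Beta(11.9+24, 40.2+17) = Beta(35.9, 57.2).
Var = αβ/((α+β)²(α+β+1)) = 35.9·57.2/(93.1²·94.1) = 0.002518.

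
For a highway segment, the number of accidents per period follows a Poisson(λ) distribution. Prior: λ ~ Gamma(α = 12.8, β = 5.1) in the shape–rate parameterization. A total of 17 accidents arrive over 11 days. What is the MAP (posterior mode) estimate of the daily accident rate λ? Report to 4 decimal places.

1.7888

With a Gamma(shape α, rate β) prior, the Poisson likelihood is conjugate: the posterior is Gamma(α + ΣXᵢ, β + n).
Posterior: Gamma(α+S, β+n) = Gamma(12.8+17, 5.1+11) = Gamma(29.8, 16.1).
Mode of Gamma(α,β) for α≥1 is (α−1)/β = 28.8/16.1 = 1.7888.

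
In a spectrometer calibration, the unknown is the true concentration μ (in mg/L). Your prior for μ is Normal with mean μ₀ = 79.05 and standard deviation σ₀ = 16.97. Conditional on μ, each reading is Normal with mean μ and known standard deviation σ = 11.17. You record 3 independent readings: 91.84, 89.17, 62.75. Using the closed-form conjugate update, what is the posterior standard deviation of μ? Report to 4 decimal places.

6.0284

For Normal data with known variance σ², a Normal(μ₀, σ₀²) prior on μ is conjugate. Posterior precision = 1/σ₀² + n/σ²; posterior mean is the precision-weighted average of μ₀ and x̄.
σ₀² = 16.97² = 287.9809, σ² = 11.17² = 124.7689; σ² + n·σ₀² = 124.7689 + 3·287.9809 = 988.7116.
Posterior precision = 1/σ₀² + n/σ² = 1/287.9809 + 3/124.7689 = (σ² + n·σ₀²)/(σ₀²σ²) = 988.7116/(287.9809·124.7689); posterior variance σₙ² = σ₀²σ²/(σ² + n·σ₀²) = 287.9809·124.7689/988.7116 = 36.341295.
Posterior SD = √σₙ² = √(287.9809·124.7689/988.7116) = 6.0284.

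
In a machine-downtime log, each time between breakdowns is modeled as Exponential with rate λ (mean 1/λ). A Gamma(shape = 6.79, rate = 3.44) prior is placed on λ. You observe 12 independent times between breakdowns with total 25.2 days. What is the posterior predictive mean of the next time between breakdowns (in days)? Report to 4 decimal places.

1.6099

With a Gamma(shape α, rate β) prior on the exponential rate λ, the posterior after n observations with total T = Σxᵢ is Gamma(α+n, β+T).
Posterior: Gamma(6.79+12, 3.44+25.2) = Gamma(18.79, 28.64).
The predictive distribution for the next observation is Lomax; its mean is β/(α−1) = 28.64/17.79 = 1.6099.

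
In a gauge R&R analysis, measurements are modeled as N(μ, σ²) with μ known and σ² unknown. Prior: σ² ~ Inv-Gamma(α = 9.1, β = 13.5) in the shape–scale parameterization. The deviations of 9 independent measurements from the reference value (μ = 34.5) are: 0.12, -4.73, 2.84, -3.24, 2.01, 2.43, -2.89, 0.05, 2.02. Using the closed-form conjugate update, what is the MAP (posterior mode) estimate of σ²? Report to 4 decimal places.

3.0935

With known mean μ and an Inverse-Gamma(α, β) prior on σ², the Normal likelihood is conjugate: posterior is Inv-Gamma(α + n/2, β + Σ(xᵢ−μ)²/2).
Σ(xᵢ−μ)² = (0.12)² + (-4.73)² + (2.84)² + (-3.24)² + (2.01)² + (2.43)² + (-2.89)² + (0.05)² + (2.02)² = 63.3305.
Posterior: Inv-Gamma(9.1 + 9/2, 13.5 + 63.3305/2) = Inv-Gamma(13.60, 45.16525).
Mode = β/(α+1) = 45.16525/14.60 = 3.0935.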